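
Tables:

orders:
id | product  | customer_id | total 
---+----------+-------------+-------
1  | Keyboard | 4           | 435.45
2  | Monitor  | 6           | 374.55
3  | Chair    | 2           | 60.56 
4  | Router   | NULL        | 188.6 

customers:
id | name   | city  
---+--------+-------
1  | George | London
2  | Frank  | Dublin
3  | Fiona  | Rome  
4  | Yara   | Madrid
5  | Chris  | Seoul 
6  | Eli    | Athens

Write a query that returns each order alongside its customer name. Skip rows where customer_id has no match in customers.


INNER JOIN keeps only orders rows whose customer_id matches an id in customers. Walk through each order:
  - order 1 (Keyboard): customer_id=4 -> matches Yara
  - order 2 (Monitor): customer_id=6 -> matches Eli
  - order 3 (Chair): customer_id=2 -> matches Frank
  - order 4 (Router): customer_id=NULL, no match -> dropped
So 1 of 4 rows is dropped.

SQL:
SELECT a.product, b.name AS customer
FROM orders a
INNER JOIN customers b ON a.customer_id = b.id

Result:
product  | customer
---------+---------
Keyboard | Yara    
Monitor  | Eli     
Chair    | Frank   


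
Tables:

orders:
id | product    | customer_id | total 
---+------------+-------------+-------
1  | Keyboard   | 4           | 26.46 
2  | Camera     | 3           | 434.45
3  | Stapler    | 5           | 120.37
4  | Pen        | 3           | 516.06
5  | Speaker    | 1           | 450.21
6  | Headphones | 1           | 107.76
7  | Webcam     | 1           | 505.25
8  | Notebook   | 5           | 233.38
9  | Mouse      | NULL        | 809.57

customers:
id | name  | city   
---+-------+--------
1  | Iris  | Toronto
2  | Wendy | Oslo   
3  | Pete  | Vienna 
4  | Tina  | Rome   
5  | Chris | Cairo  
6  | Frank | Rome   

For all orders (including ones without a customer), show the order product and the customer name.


LEFT JOIN keeps every row from orders (the left table); where customer_id has no match in customers, the customer columns become NULL. Walk through each order:
  - order 1 (Keyboard): customer_id=4 -> matches Tina
  - order 2 (Camera): customer_id=3 -> matches Pete
  - order 3 (Stapler): customer_id=5 -> matches Chris
  - order 4 (Pen): customer_id=3 -> matches Pete
  - order 5 (Speaker): customer_id=1 -> matches Iris
  - order 6 (Headphones): customer_id=1 -> matches Iris
  - order 7 (Webcam): customer_id=1 -> matches Iris
  - order 8 (Notebook): customer_id=5 -> matches Chris
  - order 9 (Mouse): customer_id=NULL, no match -> kept with NULL
All 9 rows appear; 1 has NULL customer.

SQL:
SELECT a.product, b.name AS customer
FROM orders a
LEFT JOIN customers b ON a.customer_id = b.id

Result:
product    | customer
-----------+---------
Keyboard   | Tina    
Camera     | Pete    
Stapler    | Chris   
Pen        | Pete    
Speaker    | Iris    
Headphones | Iris    
Webcam     | Iris    
Notebook   | Chris   
Mouse      | NULL    


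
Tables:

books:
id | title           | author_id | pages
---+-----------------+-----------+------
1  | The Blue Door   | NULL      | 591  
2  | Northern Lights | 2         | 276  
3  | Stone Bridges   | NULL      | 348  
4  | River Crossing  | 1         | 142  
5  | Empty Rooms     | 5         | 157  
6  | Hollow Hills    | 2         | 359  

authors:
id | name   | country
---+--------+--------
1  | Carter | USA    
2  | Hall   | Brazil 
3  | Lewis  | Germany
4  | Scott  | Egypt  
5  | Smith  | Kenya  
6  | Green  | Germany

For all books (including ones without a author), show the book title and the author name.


LEFT JOIN keeps every row from books (the left table); where author_id has no match in authors, the author columns become NULL. Walk through each book:
  - book 1 (The Blue Door): author_id=NULL, no match -> kept with NULL
  - book 2 (Northern Lights): author_id=2 -> matches Hall
  - book 3 (Stone Bridges): author_id=NULL, no match -> kept with NULL
  - book 4 (River Crossing): author_id=1 -> matches Carter
  - book 5 (Empty Rooms): author_id=5 -> matches Smith
  - book 6 (Hollow Hills): author_id=2 -> matches Hall
All 6 rows appear; 2 have NULL author.

SQL:
SELECT a.title, b.name AS author
FROM books a
LEFT JOIN authors b ON a.author_id = b.id

Result:
title           | author
----------------+-------
The Blue Door   | NULL  
Northern Lights | Hall  
Stone Bridges   | NULL  
River Crossing  | Carter
Empty Rooms     | Smith 
Hollow Hills    | Hall  


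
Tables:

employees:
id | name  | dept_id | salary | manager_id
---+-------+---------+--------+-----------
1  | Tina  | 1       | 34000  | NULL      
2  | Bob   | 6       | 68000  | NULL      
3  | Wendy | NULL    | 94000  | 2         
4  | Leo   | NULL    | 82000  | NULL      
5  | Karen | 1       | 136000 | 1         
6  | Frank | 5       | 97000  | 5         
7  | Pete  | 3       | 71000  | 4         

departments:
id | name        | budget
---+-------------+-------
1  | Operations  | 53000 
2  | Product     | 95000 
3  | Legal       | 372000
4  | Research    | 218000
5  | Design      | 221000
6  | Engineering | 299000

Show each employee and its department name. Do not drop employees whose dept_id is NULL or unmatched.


LEFT JOIN keeps every row from employees (the left table); where dept_id has no match in departments, the department columns become NULL. Walk through each employee:
  - employee 1 (Tina): dept_id=1 -> matches Operations
  - employee 2 (Bob): dept_id=6 -> matches Engineering
  - employee 3 (Wendy): dept_id=NULL, no match -> kept with NULL
  - employee 4 (Leo): dept_id=NULL, no match -> kept with NULL
  - employee 5 (Karen): dept_id=1 -> matches Operations
  - employee 6 (Frank): dept_id=5 -> matches Design
  - employee 7 (Pete): dept_id=3 -> matches Legal
All 7 rows appear; 2 have NULL department.

SQL:
SELECT a.name, b.name AS department
FROM employees a
LEFT JOIN departments b ON a.dept_id = b.id

Result:
name  | department 
------+------------
Tina  | Operations 
Bob   | Engineering
Wendy | NULL       
Leo   | NULL       
Karen | Operations 
Frank | Design     
Pete  | Legal      


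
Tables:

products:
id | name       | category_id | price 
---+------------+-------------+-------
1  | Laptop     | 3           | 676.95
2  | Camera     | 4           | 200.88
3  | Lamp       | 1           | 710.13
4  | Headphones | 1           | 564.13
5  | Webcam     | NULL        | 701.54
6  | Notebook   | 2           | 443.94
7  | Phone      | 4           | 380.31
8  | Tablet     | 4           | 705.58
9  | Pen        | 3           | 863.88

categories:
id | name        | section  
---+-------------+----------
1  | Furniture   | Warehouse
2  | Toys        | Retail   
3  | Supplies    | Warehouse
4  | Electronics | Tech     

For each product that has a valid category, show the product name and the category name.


INNER JOIN keeps only products rows whose category_id matches an id in categories. Walk through each product:
  - product 1 (Laptop): category_id=3 -> matches Supplies
  - product 2 (Camera): category_id=4 -> matches Electronics
  - product 3 (Lamp): category_id=1 -> matches Furniture
  - product 4 (Headphones): category_id=1 -> matches Furniture
  - product 5 (Webcam): category_id=NULL, no match -> dropped
  - product 6 (Notebook): category_id=2 -> matches Toys
  - product 7 (Phone): category_id=4 -> matches Electronics
  - product 8 (Tablet): category_id=4 -> matches Electronics
  - product 9 (Pen): category_id=3 -> matches Supplies
So 1 of 9 rows is dropped.

SQL:
SELECT a.name, b.name AS category
FROM products a
INNER JOIN categories b ON a.category_id = b.id

Result:
name       | category   
-----------+------------
Laptop     | Supplies   
Camera     | Electronics
Lamp       | Furniture  
Headphones | Furniture  
Notebook   | Toys       
Phone      | Electronics
Tablet     | Electronics
Pen        | Supplies   


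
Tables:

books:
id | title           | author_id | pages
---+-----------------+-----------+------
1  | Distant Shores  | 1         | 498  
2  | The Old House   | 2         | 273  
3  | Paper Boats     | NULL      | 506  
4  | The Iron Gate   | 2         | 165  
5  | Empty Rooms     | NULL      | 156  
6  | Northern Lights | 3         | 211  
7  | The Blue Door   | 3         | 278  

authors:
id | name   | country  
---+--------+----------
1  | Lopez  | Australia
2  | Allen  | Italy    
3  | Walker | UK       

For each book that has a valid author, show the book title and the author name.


INNER JOIN keeps only books rows whose author_id matches an id in authors. Walk through each book:
  - book 1 (Distant Shores): author_id=1 -> matches Lopez
  - book 2 (The Old House): author_id=2 -> matches Allen
  - book 3 (Paper Boats): author_id=NULL, no match -> dropped
  - book 4 (The Iron Gate): author_id=2 -> matches Allen
  - book 5 (Empty Rooms): author_id=NULL, no match -> dropped
  - book 6 (Northern Lights): author_id=3 -> matches Walker
  - book 7 (The Blue Door): author_id=3 -> matches Walker
So 2 of 7 rows are dropped.

SQL:
SELECT a.title, b.name AS author
FROM books a
INNER JOIN authors b ON a.author_id = b.id

Result:
title           | author
----------------+-------
Distant Shores  | Lopez 
The Old House   | Allen 
The Iron Gate   | Allen 
Northern Lights | Walker
The Blue Door   | Walker


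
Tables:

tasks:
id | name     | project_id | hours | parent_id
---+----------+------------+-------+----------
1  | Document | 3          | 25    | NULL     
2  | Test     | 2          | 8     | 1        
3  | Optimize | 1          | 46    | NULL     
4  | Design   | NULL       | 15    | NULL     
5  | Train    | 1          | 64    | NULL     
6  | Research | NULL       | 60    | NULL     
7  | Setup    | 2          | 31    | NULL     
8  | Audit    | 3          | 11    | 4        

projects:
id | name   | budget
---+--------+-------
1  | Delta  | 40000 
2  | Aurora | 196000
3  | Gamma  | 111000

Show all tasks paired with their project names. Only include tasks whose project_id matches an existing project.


INNER JOIN keeps only tasks rows whose project_id matches an id in projects. Walk through each task:
  - task 1 (Document): project_id=3 -> matches Gamma
  - task 2 (Test): project_id=2 -> matches Aurora
  - task 3 (Optimize): project_id=1 -> matches Delta
  - task 4 (Design): project_id=NULL, no match -> dropped
  - task 5 (Train): project_id=1 -> matches Delta
  - task 6 (Research): project_id=NULL, no match -> dropped
  - task 7 (Setup): project_id=2 -> matches Aurora
  - task 8 (Audit): project_id=3 -> matches Gamma
So 2 of 8 rows are dropped.

SQL:
SELECT a.name, b.name AS project
FROM tasks a
INNER JOIN projects b ON a.project_id = b.id

Result:
name     | project
---------+--------
Document | Gamma  
Test     | Aurora 
Optimize | Delta  
Train    | Delta  
Setup    | Aurora 
Audit    | Gamma  


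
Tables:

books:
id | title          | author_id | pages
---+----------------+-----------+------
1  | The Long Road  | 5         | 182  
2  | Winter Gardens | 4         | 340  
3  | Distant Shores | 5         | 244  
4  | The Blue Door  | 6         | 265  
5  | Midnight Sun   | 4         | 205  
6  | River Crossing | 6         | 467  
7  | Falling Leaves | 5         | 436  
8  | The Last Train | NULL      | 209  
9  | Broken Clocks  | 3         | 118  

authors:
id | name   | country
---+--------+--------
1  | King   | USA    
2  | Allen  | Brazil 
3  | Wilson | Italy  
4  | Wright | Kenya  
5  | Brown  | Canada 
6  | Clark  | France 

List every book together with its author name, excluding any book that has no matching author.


INNER JOIN keeps only books rows whose author_id matches an id in authors. Walk through each book:
  - book 1 (The Long Road): author_id=5 -> matches Brown
  - book 2 (Winter Gardens): author_id=4 -> matches Wright
  - book 3 (Distant Shores): author_id=5 -> matches Brown
  - book 4 (The Blue Door): author_id=6 -> matches Clark
  - book 5 (Midnight Sun): author_id=4 -> matches Wright
  - book 6 (River Crossing): author_id=6 -> matches Clark
  - book 7 (Falling Leaves): author_id=5 -> matches Brown
  - book 8 (The Last Train): author_id=NULL, no match -> dropped
  - book 9 (Broken Clocks): author_id=3 -> matches Wilson
So 1 of 9 rows is dropped.

SQL:
SELECT a.title, b.name AS author
FROM books a
INNER JOIN authors b ON a.author_id = b.id

Result:
title          | author
---------------+-------
The Long Road  | Brown 
Winter Gardens | Wright
Distant Shores | Brown 
The Blue Door  | Clark 
Midnight Sun   | Wright
River Crossing | Clark 
Falling Leaves | Brown 
Broken Clocks  | Wilson


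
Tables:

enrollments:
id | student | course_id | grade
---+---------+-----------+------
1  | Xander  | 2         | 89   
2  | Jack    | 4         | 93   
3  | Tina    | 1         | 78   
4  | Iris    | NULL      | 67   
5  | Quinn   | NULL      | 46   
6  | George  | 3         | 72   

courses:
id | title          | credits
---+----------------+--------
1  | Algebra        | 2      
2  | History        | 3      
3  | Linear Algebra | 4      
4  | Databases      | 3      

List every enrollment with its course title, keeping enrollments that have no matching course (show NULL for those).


LEFT JOIN keeps every row from enrollments (the left table); where course_id has no match in courses, the course columns become NULL. Walk through each enrollment:
  - enrollment 1 (Xander): course_id=2 -> matches History
  - enrollment 2 (Jack): course_id=4 -> matches Databases
  - enrollment 3 (Tina): course_id=1 -> matches Algebra
  - enrollment 4 (Iris): course_id=NULL, no match -> kept with NULL
  - enrollment 5 (Quinn): course_id=NULL, no match -> kept with NULL
  - enrollment 6 (George): course_id=3 -> matches Linear Algebra
All 6 rows appear; 2 have NULL course.

SQL:
SELECT a.student, b.title AS course
FROM enrollments a
LEFT JOIN courses b ON a.course_id = b.id

Result:
student | course        
--------+---------------
Xander  | History       
Jack    | Databases     
Tina    | Algebra       
Iris    | NULL          
Quinn   | NULL          
George  | Linear Algebra


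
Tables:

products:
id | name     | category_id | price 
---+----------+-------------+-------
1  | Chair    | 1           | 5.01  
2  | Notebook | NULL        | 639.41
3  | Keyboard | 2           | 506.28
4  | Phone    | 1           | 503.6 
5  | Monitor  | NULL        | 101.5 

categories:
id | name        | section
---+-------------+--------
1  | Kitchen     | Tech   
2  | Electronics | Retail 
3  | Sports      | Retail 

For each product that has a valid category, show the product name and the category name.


INNER JOIN keeps only products rows whose category_id matches an id in categories. Walk through each product:
  - product 1 (Chair): category_id=1 -> matches Kitchen
  - product 2 (Notebook): category_id=NULL, no match -> dropped
  - product 3 (Keyboard): category_id=2 -> matches Electronics
  - product 4 (Phone): category_id=1 -> matches Kitchen
  - product 5 (Monitor): category_id=NULL, no match -> dropped
So 2 of 5 rows are dropped.

SQL:
SELECT a.name, b.name AS category
FROM products a
INNER JOIN categories b ON a.category_id = b.id

Result:
name     | category   
---------+------------
Chair    | Kitchen    
Keyboard | Electronics
Phone    | Kitchen    


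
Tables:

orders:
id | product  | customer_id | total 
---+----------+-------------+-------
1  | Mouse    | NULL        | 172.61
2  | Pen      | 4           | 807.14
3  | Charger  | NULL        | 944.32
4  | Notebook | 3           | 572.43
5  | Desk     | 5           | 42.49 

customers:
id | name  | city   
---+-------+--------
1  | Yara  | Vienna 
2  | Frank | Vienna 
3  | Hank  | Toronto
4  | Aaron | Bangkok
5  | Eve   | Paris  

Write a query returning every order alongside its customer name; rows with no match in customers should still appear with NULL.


LEFT JOIN keeps every row from orders (the left table); where customer_id has no match in customers, the customer columns become NULL. Walk through each order:
  - order 1 (Mouse): customer_id=NULL, no match -> kept with NULL
  - order 2 (Pen): customer_id=4 -> matches Aaron
  - order 3 (Charger): customer_id=NULL, no match -> kept with NULL
  - order 4 (Notebook): customer_id=3 -> matches Hank
  - order 5 (Desk): customer_id=5 -> matches Eve
All 5 rows appear; 2 have NULL customer.

SQL:
SELECT a.product, b.name AS customer
FROM orders a
LEFT JOIN customers b ON a.customer_id = b.id

Result:
product  | customer
---------+---------
Mouse    | NULL    
Pen      | Aaron   
Charger  | NULL    
Notebook | Hank    
Desk     | Eve     


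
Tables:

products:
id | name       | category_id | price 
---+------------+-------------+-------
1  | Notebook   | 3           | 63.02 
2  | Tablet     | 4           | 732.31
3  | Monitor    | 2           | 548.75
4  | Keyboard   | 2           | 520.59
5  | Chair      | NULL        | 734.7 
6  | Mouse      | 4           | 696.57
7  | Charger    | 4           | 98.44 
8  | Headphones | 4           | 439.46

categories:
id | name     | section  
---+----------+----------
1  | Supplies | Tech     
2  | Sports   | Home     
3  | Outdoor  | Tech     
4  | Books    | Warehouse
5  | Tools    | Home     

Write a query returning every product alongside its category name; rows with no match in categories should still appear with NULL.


LEFT JOIN keeps every row from products (the left table); where category_id has no match in categories, the category columns become NULL. Walk through each product:
  - product 1 (Notebook): category_id=3 -> matches Outdoor
  - product 2 (Tablet): category_id=4 -> matches Books
  - product 3 (Monitor): category_id=2 -> matches Sports
  - product 4 (Keyboard): category_id=2 -> matches Sports
  - product 5 (Chair): category_id=NULL, no match -> kept with NULL
  - product 6 (Mouse): category_id=4 -> matches Books
  - product 7 (Charger): category_id=4 -> matches Books
  - product 8 (Headphones): category_id=4 -> matches Books
All 8 rows appear; 1 has NULL category.

SQL:
SELECT a.name, b.name AS category
FROM products a
LEFT JOIN categories b ON a.category_id = b.id

Result:
name       | category
-----------+---------
Notebook   | Outdoor 
Tablet     | Books   
Monitor    | Sports  
Keyboard   | Sports  
Chair      | NULL    
Mouse      | Books   
Charger    | Books   
Headphones | Books   


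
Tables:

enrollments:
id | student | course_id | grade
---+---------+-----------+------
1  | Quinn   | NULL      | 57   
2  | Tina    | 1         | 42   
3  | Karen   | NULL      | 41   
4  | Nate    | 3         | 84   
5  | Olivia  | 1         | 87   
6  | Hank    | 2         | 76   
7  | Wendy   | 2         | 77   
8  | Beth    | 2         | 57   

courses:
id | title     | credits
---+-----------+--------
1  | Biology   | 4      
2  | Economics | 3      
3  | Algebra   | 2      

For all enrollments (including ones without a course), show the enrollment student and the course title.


LEFT JOIN keeps every row from enrollments (the left table); where course_id has no match in courses, the course columns become NULL. Walk through each enrollment:
  - enrollment 1 (Quinn): course_id=NULL, no match -> kept with NULL
  - enrollment 2 (Tina): course_id=1 -> matches Biology
  - enrollment 3 (Karen): course_id=NULL, no match -> kept with NULL
  - enrollment 4 (Nate): course_id=3 -> matches Algebra
  - enrollment 5 (Olivia): course_id=1 -> matches Biology
  - enrollment 6 (Hank): course_id=2 -> matches Economics
  - enrollment 7 (Wendy): course_id=2 -> matches Economics
  - enrollment 8 (Beth): course_id=2 -> matches Economics
All 8 rows appear; 2 have NULL course.

SQL:
SELECT a.student, b.title AS course
FROM enrollments a
LEFT JOIN courses b ON a.course_id = b.id

Result:
student | course   
--------+----------
Quinn   | NULL     
Tina    | Biology  
Karen   | NULL     
Nate    | Algebra  
Olivia  | Biology  
Hank    | Economics
Wendy   | Economics
Beth    | Economics


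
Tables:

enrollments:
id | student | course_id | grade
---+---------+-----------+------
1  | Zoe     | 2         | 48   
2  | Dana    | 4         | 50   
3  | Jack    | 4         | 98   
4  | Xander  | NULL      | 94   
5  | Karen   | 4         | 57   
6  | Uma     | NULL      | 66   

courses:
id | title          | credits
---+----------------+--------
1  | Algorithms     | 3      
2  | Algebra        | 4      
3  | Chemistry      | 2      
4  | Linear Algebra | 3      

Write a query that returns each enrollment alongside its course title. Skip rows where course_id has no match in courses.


INNER JOIN keeps only enrollments rows whose course_id matches an id in courses. Walk through each enrollment:
  - enrollment 1 (Zoe): course_id=2 -> matches Algebra
  - enrollment 2 (Dana): course_id=4 -> matches Linear Algebra
  - enrollment 3 (Jack): course_id=4 -> matches Linear Algebra
  - enrollment 4 (Xander): course_id=NULL, no match -> dropped
  - enrollment 5 (Karen): course_id=4 -> matches Linear Algebra
  - enrollment 6 (Uma): course_id=NULL, no match -> dropped
So 2 of 6 rows are dropped.

SQL:
SELECT a.student, b.title AS course
FROM enrollments a
INNER JOIN courses b ON a.course_id = b.id

Result:
student | course        
--------+---------------
Zoe     | Algebra       
Dana    | Linear Algebra
Jack    | Linear Algebra
Karen   | Linear Algebra


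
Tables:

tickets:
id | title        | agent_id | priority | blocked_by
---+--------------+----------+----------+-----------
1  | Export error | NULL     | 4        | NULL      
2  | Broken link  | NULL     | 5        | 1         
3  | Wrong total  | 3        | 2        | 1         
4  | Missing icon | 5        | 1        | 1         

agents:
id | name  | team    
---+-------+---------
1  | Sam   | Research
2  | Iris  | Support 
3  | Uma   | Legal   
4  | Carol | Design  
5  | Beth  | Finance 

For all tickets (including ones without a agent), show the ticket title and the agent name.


LEFT JOIN keeps every row from tickets (the left table); where agent_id has no match in agents, the agent columns become NULL. Walk through each ticket:
  - ticket 1 (Export error): agent_id=NULL, no match -> kept with NULL
  - ticket 2 (Broken link): agent_id=NULL, no match -> kept with NULL
  - ticket 3 (Wrong total): agent_id=3 -> matches Uma
  - ticket 4 (Missing icon): agent_id=5 -> matches Beth
All 4 rows appear; 2 have NULL agent.

SQL:
SELECT a.title, b.name AS agent
FROM tickets a
LEFT JOIN agents b ON a.agent_id = b.id

Result:
title        | agent
-------------+------
Export error | NULL 
Broken link  | NULL 
Wrong total  | Uma  
Missing icon | Beth 


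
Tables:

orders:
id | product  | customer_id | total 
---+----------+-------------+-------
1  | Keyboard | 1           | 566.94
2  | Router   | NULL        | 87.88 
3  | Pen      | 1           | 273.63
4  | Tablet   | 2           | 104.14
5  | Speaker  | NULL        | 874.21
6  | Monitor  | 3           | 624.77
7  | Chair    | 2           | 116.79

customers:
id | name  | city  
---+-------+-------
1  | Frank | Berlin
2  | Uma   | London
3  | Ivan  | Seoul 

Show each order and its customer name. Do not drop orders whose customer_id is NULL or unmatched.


LEFT JOIN keeps every row from orders (the left table); where customer_id has no match in customers, the customer columns become NULL. Walk through each order:
  - order 1 (Keyboard): customer_id=1 -> matches Frank
  - order 2 (Router): customer_id=NULL, no match -> kept with NULL
  - order 3 (Pen): customer_id=1 -> matches Frank
  - order 4 (Tablet): customer_id=2 -> matches Uma
  - order 5 (Speaker): customer_id=NULL, no match -> kept with NULL
  - order 6 (Monitor): customer_id=3 -> matches Ivan
  - order 7 (Chair): customer_id=2 -> matches Uma
All 7 rows appear; 2 have NULL customer.

SQL:
SELECT a.product, b.name AS customer
FROM orders a
LEFT JOIN customers b ON a.customer_id = b.id

Result:
product  | customer
---------+---------
Keyboard | Frank   
Router   | NULL    
Pen      | Frank   
Tablet   | Uma     
Speaker  | NULL    
Monitor  | Ivan    
Chair    | Uma     


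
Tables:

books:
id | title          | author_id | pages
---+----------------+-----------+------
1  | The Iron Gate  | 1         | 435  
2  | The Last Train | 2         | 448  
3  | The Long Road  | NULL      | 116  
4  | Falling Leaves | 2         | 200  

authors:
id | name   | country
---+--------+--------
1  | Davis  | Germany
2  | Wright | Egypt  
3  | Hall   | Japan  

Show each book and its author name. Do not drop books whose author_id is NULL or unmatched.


LEFT JOIN keeps every row from books (the left table); where author_id has no match in authors, the author columns become NULL. Walk through each book:
  - book 1 (The Iron Gate): author_id=1 -> matches Davis
  - book 2 (The Last Train): author_id=2 -> matches Wright
  - book 3 (The Long Road): author_id=NULL, no match -> kept with NULL
  - book 4 (Falling Leaves): author_id=2 -> matches Wright
All 4 rows appear; 1 has NULL author.

SQL:
SELECT a.title, b.name AS author
FROM books a
LEFT JOIN authors b ON a.author_id = b.id

Result:
title          | author
---------------+-------
The Iron Gate  | Davis 
The Last Train | Wright
The Long Road  | NULL  
Falling Leaves | Wright


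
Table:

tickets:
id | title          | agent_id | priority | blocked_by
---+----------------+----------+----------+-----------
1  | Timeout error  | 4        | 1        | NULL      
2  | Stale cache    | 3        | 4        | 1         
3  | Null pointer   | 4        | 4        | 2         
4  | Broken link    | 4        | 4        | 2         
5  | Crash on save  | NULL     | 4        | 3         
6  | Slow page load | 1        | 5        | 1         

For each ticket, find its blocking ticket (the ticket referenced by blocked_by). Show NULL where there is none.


This is a self-join: tickets is joined to a second copy of itself, matching each row's blocked_by to another row's id. Use LEFT JOIN so rows with blocked_by=NULL are kept.
  - ticket 1 (Timeout error): blocked_by=NULL -> NULL
  - ticket 2 (Stale cache): blocked_by=1 -> Timeout error
  - ticket 3 (Null pointer): blocked_by=2 -> Stale cache
  - ticket 4 (Broken link): blocked_by=2 -> Stale cache
  - ticket 5 (Crash on save): blocked_by=3 -> Null pointer
  - ticket 6 (Slow page load): blocked_by=1 -> Timeout error

SQL:
SELECT a.title AS item, b.title AS blocked_by
FROM tickets a
LEFT JOIN tickets b ON a.blocked_by = b.id

Result:
item           | blocked_by   
---------------+--------------
Timeout error  | NULL         
Stale cache    | Timeout error
Null pointer   | Stale cache  
Broken link    | Stale cache  
Crash on save  | Null pointer 
Slow page load | Timeout error


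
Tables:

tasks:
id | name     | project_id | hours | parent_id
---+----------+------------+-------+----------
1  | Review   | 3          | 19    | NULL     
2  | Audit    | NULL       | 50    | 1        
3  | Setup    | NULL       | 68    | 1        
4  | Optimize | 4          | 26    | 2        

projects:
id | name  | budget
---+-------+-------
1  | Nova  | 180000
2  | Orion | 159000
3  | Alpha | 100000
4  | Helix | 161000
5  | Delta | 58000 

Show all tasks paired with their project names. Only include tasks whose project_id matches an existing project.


INNER JOIN keeps only tasks rows whose project_id matches an id in projects. Walk through each task:
  - task 1 (Review): project_id=3 -> matches Alpha
  - task 2 (Audit): project_id=NULL, no match -> dropped
  - task 3 (Setup): project_id=NULL, no match -> dropped
  - task 4 (Optimize): project_id=4 -> matches Helix
So 2 of 4 rows are dropped.

SQL:
SELECT a.name, b.name AS project
FROM tasks a
INNER JOIN projects b ON a.project_id = b.id

Result:
name     | project
---------+--------
Review   | Alpha  
Optimize | Helix  


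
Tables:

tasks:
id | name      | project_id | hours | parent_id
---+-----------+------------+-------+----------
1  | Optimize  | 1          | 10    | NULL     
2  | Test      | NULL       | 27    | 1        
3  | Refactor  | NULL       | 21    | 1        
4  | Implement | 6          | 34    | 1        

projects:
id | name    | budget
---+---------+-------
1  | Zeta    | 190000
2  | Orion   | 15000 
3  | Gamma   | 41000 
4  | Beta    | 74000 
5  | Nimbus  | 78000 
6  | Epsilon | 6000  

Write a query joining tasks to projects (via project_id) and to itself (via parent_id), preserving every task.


Two LEFT JOINs from the same base table tasks: one to projects via project_id, one to tasks itself via parent_id. Both are LEFT so every task is preserved.
Match against projects:
  - task 1 (Optimize): project_id=1 -> matches Zeta
  - task 2 (Test): project_id=NULL, no match -> kept with NULL
  - task 3 (Refactor): project_id=NULL, no match -> kept with NULL
  - task 4 (Implement): project_id=6 -> matches Epsilon
Match against tasks (self):
  - task 1 (Optimize): parent_id=NULL -> NULL
  - task 2 (Test): parent_id=1 -> Optimize
  - task 3 (Refactor): parent_id=1 -> Optimize
  - task 4 (Implement): parent_id=1 -> Optimize

SQL:
SELECT a.name, b.name AS project, c.name AS parent
FROM tasks a
LEFT JOIN projects b ON a.project_id = b.id
LEFT JOIN tasks c ON a.parent_id = c.id

Result:
name      | project | parent  
----------+---------+---------
Optimize  | Zeta    | NULL    
Test      | NULL    | Optimize
Refactor  | NULL    | Optimize
Implement | Epsilon | Optimize


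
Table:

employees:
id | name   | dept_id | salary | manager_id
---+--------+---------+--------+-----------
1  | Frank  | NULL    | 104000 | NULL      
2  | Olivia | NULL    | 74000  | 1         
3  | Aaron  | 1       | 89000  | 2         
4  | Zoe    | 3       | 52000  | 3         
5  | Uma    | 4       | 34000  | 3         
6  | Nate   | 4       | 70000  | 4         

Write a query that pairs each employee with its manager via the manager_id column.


This is a self-join: employees is joined to a second copy of itself, matching each row's manager_id to another row's id. Use LEFT JOIN so rows with manager_id=NULL are kept.
  - employee 1 (Frank): manager_id=NULL -> NULL
  - employee 2 (Olivia): manager_id=1 -> Frank
  - employee 3 (Aaron): manager_id=2 -> Olivia
  - employee 4 (Zoe): manager_id=3 -> Aaron
  - employee 5 (Uma): manager_id=3 -> Aaron
  - employee 6 (Nate): manager_id=4 -> Zoe

SQL:
SELECT a.name AS item, b.name AS manager
FROM employees a
LEFT JOIN employees b ON a.manager_id = b.id

Result:
item   | manager
-------+--------
Frank  | NULL   
Olivia | Frank  
Aaron  | Olivia 
Zoe    | Aaron  
Uma    | Aaron  
Nate   | Zoe    


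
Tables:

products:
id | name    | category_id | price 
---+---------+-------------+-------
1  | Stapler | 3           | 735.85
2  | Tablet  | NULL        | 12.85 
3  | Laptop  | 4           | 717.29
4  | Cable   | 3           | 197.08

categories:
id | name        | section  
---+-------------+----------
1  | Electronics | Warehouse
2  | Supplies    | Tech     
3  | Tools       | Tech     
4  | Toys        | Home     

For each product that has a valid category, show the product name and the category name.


INNER JOIN keeps only products rows whose category_id matches an id in categories. Walk through each product:
  - product 1 (Stapler): category_id=3 -> matches Tools
  - product 2 (Tablet): category_id=NULL, no match -> dropped
  - product 3 (Laptop): category_id=4 -> matches Toys
  - product 4 (Cable): category_id=3 -> matches Tools
So 1 of 4 rows is dropped.

SQL:
SELECT a.name, b.name AS category
FROM products a
INNER JOIN categories b ON a.category_id = b.id

Result:
name    | category
--------+---------
Stapler | Tools   
Laptop  | Toys    
Cable   | Tools   


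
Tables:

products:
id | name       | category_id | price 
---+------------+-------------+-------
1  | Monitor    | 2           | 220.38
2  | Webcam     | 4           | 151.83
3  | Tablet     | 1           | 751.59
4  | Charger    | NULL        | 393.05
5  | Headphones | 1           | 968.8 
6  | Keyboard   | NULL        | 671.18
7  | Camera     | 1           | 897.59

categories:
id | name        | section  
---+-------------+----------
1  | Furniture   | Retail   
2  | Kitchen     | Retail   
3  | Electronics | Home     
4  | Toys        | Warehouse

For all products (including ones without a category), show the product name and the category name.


LEFT JOIN keeps every row from products (the left table); where category_id has no match in categories, the category columns become NULL. Walk through each product:
  - product 1 (Monitor): category_id=2 -> matches Kitchen
  - product 2 (Webcam): category_id=4 -> matches Toys
  - product 3 (Tablet): category_id=1 -> matches Furniture
  - product 4 (Charger): category_id=NULL, no match -> kept with NULL
  - product 5 (Headphones): category_id=1 -> matches Furniture
  - product 6 (Keyboard): category_id=NULL, no match -> kept with NULL
  - product 7 (Camera): category_id=1 -> matches Furniture
All 7 rows appear; 2 have NULL category.

SQL:
SELECT a.name, b.name AS category
FROM products a
LEFT JOIN categories b ON a.category_id = b.id

Result:
name       | category 
-----------+----------
Monitor    | Kitchen  
Webcam     | Toys     
Tablet     | Furniture
Charger    | NULL     
Headphones | Furniture
Keyboard   | NULL     
Camera     | Furniture


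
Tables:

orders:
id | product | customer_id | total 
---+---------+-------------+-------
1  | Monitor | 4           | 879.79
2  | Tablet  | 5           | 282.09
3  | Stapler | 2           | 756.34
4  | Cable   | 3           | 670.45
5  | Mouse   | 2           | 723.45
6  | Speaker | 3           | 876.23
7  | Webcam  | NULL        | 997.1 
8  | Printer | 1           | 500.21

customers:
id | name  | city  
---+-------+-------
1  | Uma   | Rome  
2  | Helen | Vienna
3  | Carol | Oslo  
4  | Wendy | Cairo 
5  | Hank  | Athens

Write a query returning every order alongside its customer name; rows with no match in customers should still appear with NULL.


LEFT JOIN keeps every row from orders (the left table); where customer_id has no match in customers, the customer columns become NULL. Walk through each order:
  - order 1 (Monitor): customer_id=4 -> matches Wendy
  - order 2 (Tablet): customer_id=5 -> matches Hank
  - order 3 (Stapler): customer_id=2 -> matches Helen
  - order 4 (Cable): customer_id=3 -> matches Carol
  - order 5 (Mouse): customer_id=2 -> matches Helen
  - order 6 (Speaker): customer_id=3 -> matches Carol
  - order 7 (Webcam): customer_id=NULL, no match -> kept with NULL
  - order 8 (Printer): customer_id=1 -> matches Uma
All 8 rows appear; 1 has NULL customer.

SQL:
SELECT a.product, b.name AS customer
FROM orders a
LEFT JOIN customers b ON a.customer_id = b.id

Result:
product | customer
--------+---------
Monitor | Wendy   
Tablet  | Hank    
Stapler | Helen   
Cable   | Carol   
Mouse   | Helen   
Speaker | Carol   
Webcam  | NULL    
Printer | Uma     


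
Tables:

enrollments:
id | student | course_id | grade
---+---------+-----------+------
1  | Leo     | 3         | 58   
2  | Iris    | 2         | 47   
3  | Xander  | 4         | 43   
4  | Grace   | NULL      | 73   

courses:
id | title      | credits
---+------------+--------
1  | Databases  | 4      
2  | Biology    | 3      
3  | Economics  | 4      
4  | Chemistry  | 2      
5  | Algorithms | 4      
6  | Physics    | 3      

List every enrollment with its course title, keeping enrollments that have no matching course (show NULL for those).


LEFT JOIN keeps every row from enrollments (the left table); where course_id has no match in courses, the course columns become NULL. Walk through each enrollment:
  - enrollment 1 (Leo): course_id=3 -> matches Economics
  - enrollment 2 (Iris): course_id=2 -> matches Biology
  - enrollment 3 (Xander): course_id=4 -> matches Chemistry
  - enrollment 4 (Grace): course_id=NULL, no match -> kept with NULL
All 4 rows appear; 1 has NULL course.

SQL:
SELECT a.student, b.title AS course
FROM enrollments a
LEFT JOIN courses b ON a.course_id = b.id

Result:
student | course   
--------+----------
Leo     | Economics
Iris    | Biology  
Xander  | Chemistry
Grace   | NULL     


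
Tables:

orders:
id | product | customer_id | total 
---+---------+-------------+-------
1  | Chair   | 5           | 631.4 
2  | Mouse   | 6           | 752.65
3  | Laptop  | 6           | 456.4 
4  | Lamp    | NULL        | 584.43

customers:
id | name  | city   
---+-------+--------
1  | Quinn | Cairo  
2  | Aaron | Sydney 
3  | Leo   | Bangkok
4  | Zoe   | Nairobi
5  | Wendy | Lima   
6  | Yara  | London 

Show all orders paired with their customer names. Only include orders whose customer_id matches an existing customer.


INNER JOIN keeps only orders rows whose customer_id matches an id in customers. Walk through each order:
  - order 1 (Chair): customer_id=5 -> matches Wendy
  - order 2 (Mouse): customer_id=6 -> matches Yara
  - order 3 (Laptop): customer_id=6 -> matches Yara
  - order 4 (Lamp): customer_id=NULL, no match -> dropped
So 1 of 4 rows is dropped.

SQL:
SELECT a.product, b.name AS customer
FROM orders a
INNER JOIN customers b ON a.customer_id = b.id

Result:
product | customer
--------+---------
Chair   | Wendy   
Mouse   | Yara    
Laptop  | Yara    


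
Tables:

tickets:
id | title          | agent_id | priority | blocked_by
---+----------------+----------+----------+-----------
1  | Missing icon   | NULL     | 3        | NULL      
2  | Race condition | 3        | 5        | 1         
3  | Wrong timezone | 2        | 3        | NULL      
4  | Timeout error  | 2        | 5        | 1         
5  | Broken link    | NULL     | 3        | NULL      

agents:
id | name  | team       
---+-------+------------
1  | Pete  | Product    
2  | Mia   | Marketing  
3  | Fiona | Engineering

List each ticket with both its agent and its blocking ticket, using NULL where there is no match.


Two LEFT JOINs from the same base table tickets: one to agents via agent_id, one to tickets itself via blocked_by. Both are LEFT so every ticket is preserved.
Match against agents:
  - ticket 1 (Missing icon): agent_id=NULL, no match -> kept with NULL
  - ticket 2 (Race condition): agent_id=3 -> matches Fiona
  - ticket 3 (Wrong timezone): agent_id=2 -> matches Mia
  - ticket 4 (Timeout error): agent_id=2 -> matches Mia
  - ticket 5 (Broken link): agent_id=NULL, no match -> kept with NULL
Match against tickets (self):
  - ticket 1 (Missing icon): blocked_by=NULL -> NULL
  - ticket 2 (Race condition): blocked_by=1 -> Missing icon
  - ticket 3 (Wrong timezone): blocked_by=NULL -> NULL
  - ticket 4 (Timeout error): blocked_by=1 -> Missing icon
  - ticket 5 (Broken link): blocked_by=NULL -> NULL

SQL:
SELECT a.title, b.name AS agent, c.title AS blocked_by
FROM tickets a
LEFT JOIN agents b ON a.agent_id = b.id
LEFT JOIN tickets c ON a.blocked_by = c.id

Result:
title          | agent | blocked_by  
---------------+-------+-------------
Missing icon   | NULL  | NULL        
Race condition | Fiona | Missing icon
Wrong timezone | Mia   | NULL        
Timeout error  | Mia   | Missing icon
Broken link    | NULL  | NULL        


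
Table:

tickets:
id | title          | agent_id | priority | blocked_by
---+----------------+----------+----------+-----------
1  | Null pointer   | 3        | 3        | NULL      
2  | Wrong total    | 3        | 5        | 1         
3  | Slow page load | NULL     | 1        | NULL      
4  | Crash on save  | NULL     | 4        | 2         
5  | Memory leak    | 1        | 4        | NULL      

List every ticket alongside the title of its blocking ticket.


This is a self-join: tickets is joined to a second copy of itself, matching each row's blocked_by to another row's id. Use LEFT JOIN so rows with blocked_by=NULL are kept.
  - ticket 1 (Null pointer): blocked_by=NULL -> NULL
  - ticket 2 (Wrong total): blocked_by=1 -> Null pointer
  - ticket 3 (Slow page load): blocked_by=NULL -> NULL
  - ticket 4 (Crash on save): blocked_by=2 -> Wrong total
  - ticket 5 (Memory leak): blocked_by=NULL -> NULL

SQL:
SELECT a.title AS item, b.title AS blocked_by
FROM tickets a
LEFT JOIN tickets b ON a.blocked_by = b.id

Result:
item           | blocked_by  
---------------+-------------
Null pointer   | NULL        
Wrong total    | Null pointer
Slow page load | NULL        
Crash on save  | Wrong total 
Memory leak    | NULL        


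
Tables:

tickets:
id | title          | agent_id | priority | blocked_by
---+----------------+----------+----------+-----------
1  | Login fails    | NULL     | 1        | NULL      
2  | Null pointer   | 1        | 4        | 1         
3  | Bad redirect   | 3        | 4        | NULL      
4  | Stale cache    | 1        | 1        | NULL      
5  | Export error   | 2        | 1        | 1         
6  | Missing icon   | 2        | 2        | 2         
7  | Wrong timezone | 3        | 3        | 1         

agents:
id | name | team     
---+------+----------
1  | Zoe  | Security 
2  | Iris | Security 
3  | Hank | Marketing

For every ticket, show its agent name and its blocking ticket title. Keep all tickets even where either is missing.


Two LEFT JOINs from the same base table tickets: one to agents via agent_id, one to tickets itself via blocked_by. Both are LEFT so every ticket is preserved.
Match against agents:
  - ticket 1 (Login fails): agent_id=NULL, no match -> kept with NULL
  - ticket 2 (Null pointer): agent_id=1 -> matches Zoe
  - ticket 3 (Bad redirect): agent_id=3 -> matches Hank
  - ticket 4 (Stale cache): agent_id=1 -> matches Zoe
  - ticket 5 (Export error): agent_id=2 -> matches Iris
  - ticket 6 (Missing icon): agent_id=2 -> matches Iris
  - ticket 7 (Wrong timezone): agent_id=3 -> matches Hank
Match against tickets (self):
  - ticket 1 (Login fails): blocked_by=NULL -> NULL
  - ticket 2 (Null pointer): blocked_by=1 -> Login fails
  - ticket 3 (Bad redirect): blocked_by=NULL -> NULL
  - ticket 4 (Stale cache): blocked_by=NULL -> NULL
  - ticket 5 (Export error): blocked_by=1 -> Login fails
  - ticket 6 (Missing icon): blocked_by=2 -> Null pointer
  - ticket 7 (Wrong timezone): blocked_by=1 -> Login fails

SQL:
SELECT a.title, b.name AS agent, c.title AS blocked_by
FROM tickets a
LEFT JOIN agents b ON a.agent_id = b.id
LEFT JOIN tickets c ON a.blocked_by = c.id

Result:
title          | agent | blocked_by  
---------------+-------+-------------
Login fails    | NULL  | NULL        
Null pointer   | Zoe   | Login fails 
Bad redirect   | Hank  | NULL        
Stale cache    | Zoe   | NULL        
Export error   | Iris  | Login fails 
Missing icon   | Iris  | Null pointer
Wrong timezone | Hank  | Login fails 
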